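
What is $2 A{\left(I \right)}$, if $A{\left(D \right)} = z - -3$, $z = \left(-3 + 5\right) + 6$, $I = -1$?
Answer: $22$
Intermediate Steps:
$z = 8$ ($z = 2 + 6 = 8$)
$A{\left(D \right)} = 11$ ($A{\left(D \right)} = 8 - -3 = 8 + 3 = 11$)
$2 A{\left(I \right)} = 2 \cdot 11 = 22$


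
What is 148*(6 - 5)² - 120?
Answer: 28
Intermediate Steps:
148*(6 - 5)² - 120 = 148*1² - 120 = 148*1 - 120 = 148 - 120 = 28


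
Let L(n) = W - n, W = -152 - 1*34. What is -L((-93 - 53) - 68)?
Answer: -28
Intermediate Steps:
W = -186 (W = -152 - 34 = -186)
L(n) = -186 - n
-L((-93 - 53) - 68) = -(-186 - ((-93 - 53) - 68)) = -(-186 - (-146 - 68)) = -(-186 - 1*(-214)) = -(-186 + 214) = -1*28 = -28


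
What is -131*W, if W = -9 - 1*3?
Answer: 1572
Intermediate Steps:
W = -12 (W = -9 - 3 = -12)
-131*W = -131*(-12) = 1572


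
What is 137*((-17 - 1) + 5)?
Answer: -1781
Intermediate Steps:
137*((-17 - 1) + 5) = 137*(-18 + 5) = 137*(-13) = -1781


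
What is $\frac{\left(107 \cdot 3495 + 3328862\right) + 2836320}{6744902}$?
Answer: $\frac{6539147}{6744902} \approx 0.96949$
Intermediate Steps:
$\frac{\left(107 \cdot 3495 + 3328862\right) + 2836320}{6744902} = \left(\left(373965 + 3328862\right) + 2836320\right) \frac{1}{6744902} = \left(3702827 + 2836320\right) \frac{1}{6744902} = 6539147 \cdot \frac{1}{6744902} = \frac{6539147}{6744902}$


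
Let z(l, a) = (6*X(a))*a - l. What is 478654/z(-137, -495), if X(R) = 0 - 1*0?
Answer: 478654/137 ≈ 3493.8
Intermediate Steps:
X(R) = 0 (X(R) = 0 + 0 = 0)
z(l, a) = -l (z(l, a) = (6*0)*a - l = 0*a - l = 0 - l = -l)
478654/z(-137, -495) = 478654/((-1*(-137))) = 478654/137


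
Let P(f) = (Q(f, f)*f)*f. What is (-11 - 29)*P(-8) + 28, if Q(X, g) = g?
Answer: 20508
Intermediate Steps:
P(f) = f**3 (P(f) = (f*f)*f = f**2*f = f**3)
(-11 - 29)*P(-8) + 28 = (-11 - 29)*(-8)**3 + 28 = -40*(-512) + 28 = 20480 + 28 = 20508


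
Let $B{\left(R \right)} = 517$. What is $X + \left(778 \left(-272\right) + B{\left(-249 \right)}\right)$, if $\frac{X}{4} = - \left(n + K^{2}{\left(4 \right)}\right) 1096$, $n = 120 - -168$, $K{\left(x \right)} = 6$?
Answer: $-1631515$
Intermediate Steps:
$n = 288$ ($n = 120 + 168 = 288$)
$X = -1420416$ ($X = 4 \left(- \left(288 + 6^{2}\right) 1096\right) = 4 \left(- \left(288 + 36\right) 1096\right) = 4 \left(- 324 \cdot 1096\right) = 4 \left(\left(-1\right) 355104\right) = 4 \left(-355104\right) = -1420416$)
$X + \left(778 \left(-272\right) + B{\left(-249 \right)}\right) = -1420416 + \left(778 \left(-272\right) + 517\right) = -1420416 + \left(-211616 + 517\right) = -1420416 - 211099 = -1631515$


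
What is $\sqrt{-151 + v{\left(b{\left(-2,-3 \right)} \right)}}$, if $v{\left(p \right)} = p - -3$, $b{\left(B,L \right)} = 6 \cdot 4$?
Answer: $2 i \sqrt{31} \approx 11.136 i$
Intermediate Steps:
$b{\left(B,L \right)} = 24$
$v{\left(p \right)} = 3 + p$ ($v{\left(p \right)} = p + 3 = 3 + p$)
$\sqrt{-151 + v{\left(b{\left(-2,-3 \right)} \right)}} = \sqrt{-151 + \left(3 + 24\right)} = \sqrt{-151 + 27} = \sqrt{-124} = 2 i \sqrt{31}$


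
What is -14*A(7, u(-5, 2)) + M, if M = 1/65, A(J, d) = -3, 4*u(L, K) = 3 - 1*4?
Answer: 2731/65 ≈ 42.015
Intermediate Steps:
u(L, K) = -¼ (u(L, K) = (3 - 1*4)/4 = (3 - 4)/4 = (¼)*(-1) = -¼)
M = 1/65 ≈ 0.015385
-14*A(7, u(-5, 2)) + M = -14*(-3) + 1/65 = 42 + 1/65 = 2731/65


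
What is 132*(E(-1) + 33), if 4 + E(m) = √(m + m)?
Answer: 3828 + 132*I*√2 ≈ 3828.0 + 186.68*I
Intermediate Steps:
E(m) = -4 + √2*√m (E(m) = -4 + √(m + m) = -4 + √(2*m) = -4 + √2*√m)
132*(E(-1) + 33) = 132*((-4 + √2*√(-1)) + 33) = 132*((-4 + √2*I) + 33) = 132*((-4 + I*√2) + 33) = 132*(29 + I*√2) = 3828 + 132*I*√2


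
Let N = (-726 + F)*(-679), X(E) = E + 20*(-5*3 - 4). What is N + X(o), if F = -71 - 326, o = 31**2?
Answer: 763098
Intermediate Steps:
o = 961
X(E) = -380 + E (X(E) = E + 20*(-15 - 4) = E + 20*(-19) = E - 380 = -380 + E)
F = -397
N = 762517 (N = (-726 - 397)*(-679) = -1123*(-679) = 762517)
N + X(o) = 762517 + (-380 + 961) = 762517 + 581 = 763098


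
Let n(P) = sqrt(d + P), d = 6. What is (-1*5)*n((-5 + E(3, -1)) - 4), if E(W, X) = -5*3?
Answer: -15*I*sqrt(2) ≈ -21.213*I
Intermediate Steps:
E(W, X) = -15
n(P) = sqrt(6 + P)
(-1*5)*n((-5 + E(3, -1)) - 4) = (-1*5)*sqrt(6 + ((-5 - 15) - 4)) = -5*sqrt(6 + (-20 - 4)) = -5*sqrt(6 - 24) = -15*I*sqrt(2)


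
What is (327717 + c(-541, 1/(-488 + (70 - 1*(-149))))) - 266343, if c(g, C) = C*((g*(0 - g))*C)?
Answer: 4440791333/72361 ≈ 61370.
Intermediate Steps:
c(g, C) = -C²*g² (c(g, C) = C*((g*(-g))*C) = C*((-g²)*C) = C*(-C*g²) = -C²*g²)
(327717 + c(-541, 1/(-488 + (70 - 1*(-149))))) - 266343 = (327717 - 1*(1/(-488 + (70 - 1*(-149))))²*(-541)²) - 266343 = (327717 - 1*(1/(-488 + (70 + 149)))²*292681) - 266343 = (327717 - 1*(1/(-488 + 219))²*292681) - 266343 = (327717 - 1*(1/(-269))²*292681) - 266343 = (327717 - 1*(-1/269)²*292681) - 266343 = (327717 - 1*1/72361*292681) - 266343 = (327717 - 292681/72361) - 266343 = 23713637156/72361 - 266343 = 4440791333/72361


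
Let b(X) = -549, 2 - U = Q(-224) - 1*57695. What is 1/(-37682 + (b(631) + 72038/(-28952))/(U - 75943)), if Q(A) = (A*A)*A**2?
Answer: -36445490137672/1373338959359772961 ≈ -2.6538e-5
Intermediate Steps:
Q(A) = A**4 (Q(A) = A**2*A**2 = A**4)
U = -2517573279 (U = 2 - ((-224)**4 - 1*57695) = 2 - (2517630976 - 57695) = 2 - 1*2517573281 = 2 - 2517573281 = -2517573279)
1/(-37682 + (b(631) + 72038/(-28952))/(U - 75943)) = 1/(-37682 + (-549 + 72038/(-28952))/(-2517573279 - 75943)) = 1/(-37682 + (-549 + 72038*(-1/28952))/(-2517649222)) = 1/(-37682 + (-549 - 36019/14476)*(-1/2517649222)) = 1/(-37682 - 7983343/14476*(-1/2517649222)) = 1/(-37682 + 7983343/36445490137672) = 1/(-1373338959359772961/36445490137672) = -36445490137672/1373338959359772961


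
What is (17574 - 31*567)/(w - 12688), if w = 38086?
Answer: -1/8466 ≈ -0.00011812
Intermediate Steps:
(17574 - 31*567)/(w - 12688) = (17574 - 31*567)/(38086 - 12688) = (17574 - 17577)/25398 = -3*1/25398 = -1/8466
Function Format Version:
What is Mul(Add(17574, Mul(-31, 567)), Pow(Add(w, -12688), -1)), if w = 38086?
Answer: Rational(-1, 8466) ≈ -0.00011812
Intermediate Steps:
Mul(Add(17574, Mul(-31, 567)), Pow(Add(w, -12688), -1)) = Mul(Add(17574, Mul(-31, 567)), Pow(Add(38086, -12688), -1)) = Mul(Add(17574, -17577), Pow(25398, -1)) = Mul(-3, Rational(1, 25398)) = Rational(-1, 8466)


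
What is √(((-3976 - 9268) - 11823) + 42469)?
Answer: √17402 ≈ 131.92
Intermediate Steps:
√(((-3976 - 9268) - 11823) + 42469) = √((-13244 - 11823) + 42469) = √(-25067 + 42469) = √17402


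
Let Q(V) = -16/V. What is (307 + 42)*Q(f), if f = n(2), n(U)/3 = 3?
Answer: -5584/9 ≈ -620.44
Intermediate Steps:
n(U) = 9 (n(U) = 3*3 = 9)
f = 9
(307 + 42)*Q(f) = (307 + 42)*(-16/9) = 349*(-16*⅑) = 349*(-16/9) = -5584/9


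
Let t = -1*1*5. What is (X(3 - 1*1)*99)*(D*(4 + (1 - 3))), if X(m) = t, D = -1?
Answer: 990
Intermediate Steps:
t = -5 (t = -1*5 = -5)
X(m) = -5
(X(3 - 1*1)*99)*(D*(4 + (1 - 3))) = (-5*99)*(-(4 + (1 - 3))) = -(-495)*(4 - 2) = -(-495)*2 = -495*(-2) = 990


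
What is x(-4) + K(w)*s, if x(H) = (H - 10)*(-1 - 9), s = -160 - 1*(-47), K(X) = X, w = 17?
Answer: -1781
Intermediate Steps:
s = -113 (s = -160 + 47 = -113)
x(H) = 100 - 10*H (x(H) = (-10 + H)*(-10) = 100 - 10*H)
x(-4) + K(w)*s = (100 - 10*(-4)) + 17*(-113) = (100 + 40) - 1921 = 140 - 1921 = -1781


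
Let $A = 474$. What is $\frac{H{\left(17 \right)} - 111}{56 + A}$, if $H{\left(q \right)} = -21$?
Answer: $- \frac{66}{265} \approx -0.24906$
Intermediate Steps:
$\frac{H{\left(17 \right)} - 111}{56 + A} = \frac{-21 - 111}{56 + 474} = - \frac{132}{530} = \left(-132\right) \frac{1}{530} = - \frac{66}{265}$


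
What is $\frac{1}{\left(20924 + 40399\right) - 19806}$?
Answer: $\frac{1}{41517} \approx 2.4087 \cdot 10^{-5}$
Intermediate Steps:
$\frac{1}{\left(20924 + 40399\right) - 19806} = \frac{1}{61323 + \left(-38728 + 18922\right)} = \frac{1}{61323 - 19806} = \frac{1}{41517}$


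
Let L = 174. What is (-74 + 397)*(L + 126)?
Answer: 96900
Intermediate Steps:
(-74 + 397)*(L + 126) = (-74 + 397)*(174 + 126) = 323*300 = 96900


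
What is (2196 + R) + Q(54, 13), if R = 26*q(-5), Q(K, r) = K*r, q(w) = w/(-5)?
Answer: 2924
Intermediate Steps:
q(w) = -w/5 (q(w) = w*(-⅕) = -w/5)
R = 26 (R = 26*(-⅕*(-5)) = 26*1 = 26)
(2196 + R) + Q(54, 13) = (2196 + 26) + 54*13 = 2222 + 702 = 2924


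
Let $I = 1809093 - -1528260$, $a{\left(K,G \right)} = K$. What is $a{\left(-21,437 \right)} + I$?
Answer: $3337332$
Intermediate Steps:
$I = 3337353$ ($I = 1809093 + 1528260 = 3337353$)
$a{\left(-21,437 \right)} + I = -21 + 3337353 = 3337332$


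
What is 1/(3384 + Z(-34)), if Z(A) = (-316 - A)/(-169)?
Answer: 169/572178 ≈ 0.00029536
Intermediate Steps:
Z(A) = 316/169 + A/169 (Z(A) = (-316 - A)*(-1/169) = 316/169 + A/169)
1/(3384 + Z(-34)) = 1/(3384 + (316/169 + (1/169)*(-34))) = 1/(3384 + (316/169 - 34/169)) = 1/(3384 + 282/169) = 1/(572178/169) = 169/572178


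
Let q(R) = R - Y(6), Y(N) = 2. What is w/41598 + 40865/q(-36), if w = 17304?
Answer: -283207453/263454 ≈ -1075.0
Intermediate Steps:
q(R) = -2 + R (q(R) = R - 1*2 = R - 2 = -2 + R)
w/41598 + 40865/q(-36) = 17304/41598 + 40865/(-2 - 36) = 17304*(1/41598) + 40865/(-38) = 2884/6933 + 40865*(-1/38) = 2884/6933 - 40865/38 = -283207453/263454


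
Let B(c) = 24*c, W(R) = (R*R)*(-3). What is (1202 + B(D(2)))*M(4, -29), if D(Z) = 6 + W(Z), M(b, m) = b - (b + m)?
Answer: 30682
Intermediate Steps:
W(R) = -3*R² (W(R) = R²*(-3) = -3*R²)
M(b, m) = -m (M(b, m) = b + (-b - m) = -m)
D(Z) = 6 - 3*Z²
(1202 + B(D(2)))*M(4, -29) = (1202 + 24*(6 - 3*2²))*(-1*(-29)) = (1202 + 24*(6 - 3*4))*29 = (1202 + 24*(6 - 12))*29 = (1202 + 24*(-6))*29 = (1202 - 144)*29 = 1058*29 = 30682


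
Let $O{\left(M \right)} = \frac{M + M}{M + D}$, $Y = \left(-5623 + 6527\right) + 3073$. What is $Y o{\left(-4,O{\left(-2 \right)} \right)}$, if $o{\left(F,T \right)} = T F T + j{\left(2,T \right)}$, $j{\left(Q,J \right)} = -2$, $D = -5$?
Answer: $- \frac{644274}{49} \approx -13148.0$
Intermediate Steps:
$Y = 3977$ ($Y = 904 + 3073 = 3977$)
$O{\left(M \right)} = \frac{2 M}{-5 + M}$ ($O{\left(M \right)} = \frac{M + M}{M - 5} = \frac{2 M}{-5 + M}$)
$o{\left(F,T \right)} = -2 + F T^{2}$ ($o{\left(F,T \right)} = T F T - 2 = F T T - 2 = F T^{2} - 2 = -2 + F T^{2}$)
$Y o{\left(-4,O{\left(-2 \right)} \right)} = 3977 \left(-2 - 4 \left(2 \left(-2\right) \frac{1}{-5 - 2}\right)^{2}\right) = 3977 \left(-2 - 4 \left(2 \left(-2\right) \frac{1}{-7}\right)^{2}\right) = 3977 \left(-2 - 4 \left(2 \left(-2\right) \left(- \frac{1}{7}\right)\right)^{2}\right) = 3977 \left(-2 - 4 \left(\frac{4}{7}\right)^{2}\right) = 3977 \left(-2 - \frac{64}{49}\right) = 3977 \left(- \frac{162}{49}\right) = - \frac{644274}{49}$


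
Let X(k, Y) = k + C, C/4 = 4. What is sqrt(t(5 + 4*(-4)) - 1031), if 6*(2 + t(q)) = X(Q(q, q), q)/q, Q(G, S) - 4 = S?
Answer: I*sqrt(500038)/22 ≈ 32.142*I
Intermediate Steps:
C = 16 (C = 4*4 = 16)
Q(G, S) = 4 + S
X(k, Y) = 16 + k (X(k, Y) = k + 16 = 16 + k)
t(q) = -2 + (20 + q)/(6*q) (t(q) = -2 + ((16 + (4 + q))/q)/6 = -2 + ((20 + q)/q)/6 = -2 + (20 + q)/(6*q))
sqrt(t(5 + 4*(-4)) - 1031) = sqrt((20 - 11*(5 + 4*(-4)))/(6*(5 + 4*(-4))) - 1031) = sqrt((20 - 11*(5 - 16))/(6*(5 - 16)) - 1031) = sqrt((1/6)*(20 - 11*(-11))/(-11) - 1031) = sqrt((1/6)*(-1/11)*(20 + 121) - 1031) = sqrt((1/6)*(-1/11)*141 - 1031) = sqrt(-47/22 - 1031) = sqrt(-22729/22) = I*sqrt(500038)/22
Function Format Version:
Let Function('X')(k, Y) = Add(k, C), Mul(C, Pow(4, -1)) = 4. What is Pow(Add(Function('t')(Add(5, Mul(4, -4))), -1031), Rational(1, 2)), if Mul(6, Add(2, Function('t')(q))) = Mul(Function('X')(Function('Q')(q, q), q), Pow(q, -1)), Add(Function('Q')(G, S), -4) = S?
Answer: Mul(Rational(1, 22), I, Pow(500038, Rational(1, 2))) ≈ Mul(32.142, I)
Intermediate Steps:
C = 16 (C = Mul(4, 4) = 16)
Function('Q')(G, S) = Add(4, S)
Function('X')(k, Y) = Add(16, k) (Function('X')(k, Y) = Add(k, 16) = Add(16, k))
Function('t')(q) = Add(-2, Mul(Rational(1, 6), Pow(q, -1), Add(20, q))) (Function('t')(q) = Add(-2, Mul(Rational(1, 6), Mul(Add(16, Add(4, q)), Pow(q, -1)))) = Add(-2, Mul(Rational(1, 6), Mul(Add(20, q), Pow(q, -1)))) = Add(-2, Mul(Rational(1, 6), Mul(Pow(q, -1), Add(20, q)))) = Add(-2, Mul(Rational(1, 6), Pow(q, -1), Add(20, q))))
Pow(Add(Function('t')(Add(5, Mul(4, -4))), -1031), Rational(1, 2)) = Pow(Add(Mul(Rational(1, 6), Pow(Add(5, Mul(4, -4)), -1), Add(20, Mul(-11, Add(5, Mul(4, -4))))), -1031), Rational(1, 2)) = Pow(Add(Mul(Rational(1, 6), Pow(Add(5, -16), -1), Add(20, Mul(-11, Add(5, -16)))), -1031), Rational(1, 2)) = Pow(Add(Mul(Rational(1, 6), Pow(-11, -1), Add(20, Mul(-11, -11))), -1031), Rational(1, 2)) = Pow(Add(Mul(Rational(1, 6), Rational(-1, 11), Add(20, 121)), -1031), Rational(1, 2)) = Pow(Add(Mul(Rational(1, 6), Rational(-1, 11), 141), -1031), Rational(1, 2)) = Pow(Add(Rational(-47, 22), -1031), Rational(1, 2)) = Pow(Rational(-22729, 22), Rational(1, 2)) = Mul(Rational(1, 22), I, Pow(500038, Rational(1, 2)))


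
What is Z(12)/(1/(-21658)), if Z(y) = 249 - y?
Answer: -5132946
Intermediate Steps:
Z(12)/(1/(-21658)) = (249 - 1*12)/(1/(-21658)) = (249 - 12)/(-1/21658) = 237*(-21658) = -5132946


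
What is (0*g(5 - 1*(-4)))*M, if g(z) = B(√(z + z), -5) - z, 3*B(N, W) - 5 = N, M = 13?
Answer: 0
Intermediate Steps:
B(N, W) = 5/3 + N/3
g(z) = 5/3 - z + √2*√z/3 (g(z) = (5/3 + √(z + z)/3) - z = (5/3 + √(2*z)/3) - z = (5/3 + (√2*√z)/3) - z = (5/3 + √2*√z/3) - z = 5/3 - z + √2*√z/3)
(0*g(5 - 1*(-4)))*M = (0*(5/3 - (5 - 1*(-4)) + √2*√(5 - 1*(-4))/3))*13 = (0*(5/3 - (5 + 4) + √2*√(5 + 4)/3))*13 = (0*(5/3 - 1*9 + √2*√9/3))*13 = (0*(5/3 - 9 + (⅓)*√2*3))*13 = (0*(5/3 - 9 + √2))*13 = (0*(-22/3 + √2))*13 = 0*13 = 0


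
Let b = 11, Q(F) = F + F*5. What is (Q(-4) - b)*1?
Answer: -35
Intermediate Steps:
Q(F) = 6*F (Q(F) = F + 5*F = 6*F)
(Q(-4) - b)*1 = (6*(-4) - 1*11)*1 = (-24 - 11)*1 = -35*1 = -35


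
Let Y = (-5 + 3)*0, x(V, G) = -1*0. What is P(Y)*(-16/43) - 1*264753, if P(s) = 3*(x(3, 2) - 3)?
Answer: -11384235/43 ≈ -2.6475e+5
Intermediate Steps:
x(V, G) = 0
Y = 0 (Y = -2*0 = 0)
P(s) = -9 (P(s) = 3*(0 - 3) = 3*(-3) = -9)
P(Y)*(-16/43) - 1*264753 = -(-144)/43 - 1*264753 = -(-144)/43 - 264753 = -9*(-16/43) - 264753 = 144/43 - 264753 = -11384235/43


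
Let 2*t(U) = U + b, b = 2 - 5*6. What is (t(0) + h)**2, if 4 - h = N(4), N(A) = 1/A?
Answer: 1681/16 ≈ 105.06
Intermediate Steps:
b = -28 (b = 2 - 30 = -28)
t(U) = -14 + U/2 (t(U) = (U - 28)/2 = (-28 + U)/2 = -14 + U/2)
h = 15/4 (h = 4 - 1/4 = 15/4 ≈ 3.7500)
(t(0) + h)**2 = ((-14 + (1/2)*0) + 15/4)**2 = ((-14 + 0) + 15/4)**2 = (-14 + 15/4)**2 = (-41/4)**2 = 1681/16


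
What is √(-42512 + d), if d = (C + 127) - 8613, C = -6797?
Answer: I*√57795 ≈ 240.41*I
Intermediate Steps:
d = -15283 (d = (-6797 + 127) - 8613 = -6670 - 8613 = -15283)
√(-42512 + d) = √(-42512 - 15283) = √(-57795) = I*√57795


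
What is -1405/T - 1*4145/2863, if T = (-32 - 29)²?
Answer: -19446060/10653223 ≈ -1.8254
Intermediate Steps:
T = 3721 (T = (-61)² = 3721)
-1405/T - 1*4145/2863 = -1405/3721 - 1*4145/2863 = -1405*1/3721 - 4145*1/2863 = -1405/3721 - 4145/2863 = -19446060/10653223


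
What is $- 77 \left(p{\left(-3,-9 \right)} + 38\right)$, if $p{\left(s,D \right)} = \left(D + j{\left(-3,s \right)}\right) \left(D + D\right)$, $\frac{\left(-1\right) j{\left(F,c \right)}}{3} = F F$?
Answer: $-52822$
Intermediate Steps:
$j{\left(F,c \right)} = - 3 F^{2}$ ($j{\left(F,c \right)} = - 3 F F = - 3 F^{2}$)
$p{\left(s,D \right)} = 2 D \left(-27 + D\right)$ ($p{\left(s,D \right)} = \left(D - 3 \left(-3\right)^{2}\right) \left(D + D\right) = \left(D - 27\right) 2 D = \left(-27 + D\right) 2 D = 2 D \left(-27 + D\right)$)
$- 77 \left(p{\left(-3,-9 \right)} + 38\right) = - 77 \left(2 \left(-9\right) \left(-27 - 9\right) + 38\right) = - 77 \left(2 \left(-9\right) \left(-36\right) + 38\right) = - 77 \left(648 + 38\right) = \left(-77\right) 686 = -52822$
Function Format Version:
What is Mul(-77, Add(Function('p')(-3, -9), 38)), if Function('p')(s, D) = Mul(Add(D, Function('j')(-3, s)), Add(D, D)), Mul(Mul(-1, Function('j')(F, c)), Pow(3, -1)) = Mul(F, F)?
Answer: -52822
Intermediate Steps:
Function('j')(F, c) = Mul(-3, Pow(F, 2)) (Function('j')(F, c) = Mul(-3, Mul(F, F)) = Mul(-3, Pow(F, 2)))
Function('p')(s, D) = Mul(2, D, Add(-27, D)) (Function('p')(s, D) = Mul(Add(D, Mul(-3, Pow(-3, 2))), Add(D, D)) = Mul(Add(D, Mul(-3, 9)), Mul(2, D)) = Mul(Add(D, -27), Mul(2, D)) = Mul(Add(-27, D), Mul(2, D)) = Mul(2, D, Add(-27, D)))
Mul(-77, Add(Function('p')(-3, -9), 38)) = Mul(-77, Add(Mul(2, -9, Add(-27, -9)), 38)) = Mul(-77, Add(Mul(2, -9, -36), 38)) = Mul(-77, Add(648, 38)) = Mul(-77, 686) = -52822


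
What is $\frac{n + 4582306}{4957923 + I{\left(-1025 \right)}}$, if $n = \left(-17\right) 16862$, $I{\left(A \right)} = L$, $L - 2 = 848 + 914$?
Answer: $\frac{1431884}{1653229} \approx 0.86611$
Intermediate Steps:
$L = 1764$ ($L = 2 + \left(848 + 914\right) = 2 + 1762 = 1764$)
$I{\left(A \right)} = 1764$
$n = -286654$
$\frac{n + 4582306}{4957923 + I{\left(-1025 \right)}} = \frac{-286654 + 4582306}{4957923 + 1764} = \frac{4295652}{4959687} = 4295652 \cdot \frac{1}{4959687} = \frac{1431884}{1653229}$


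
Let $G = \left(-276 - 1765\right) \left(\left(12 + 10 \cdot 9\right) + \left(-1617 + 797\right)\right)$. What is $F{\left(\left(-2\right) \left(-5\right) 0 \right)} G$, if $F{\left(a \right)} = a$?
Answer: $0$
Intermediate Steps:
$G = 1465438$ ($G = - 2041 \left(\left(12 + 90\right) - 820\right) = - 2041 \left(102 - 820\right) = \left(-2041\right) \left(-718\right) = 1465438$)
$F{\left(\left(-2\right) \left(-5\right) 0 \right)} G = \left(-2\right) \left(-5\right) 0 \cdot 1465438 = 10 \cdot 0 \cdot 1465438 = 0 \cdot 1465438 = 0$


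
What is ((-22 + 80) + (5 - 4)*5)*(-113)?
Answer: -7119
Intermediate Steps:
((-22 + 80) + (5 - 4)*5)*(-113) = (58 + 1*5)*(-113) = (58 + 5)*(-113) = 63*(-113) = -7119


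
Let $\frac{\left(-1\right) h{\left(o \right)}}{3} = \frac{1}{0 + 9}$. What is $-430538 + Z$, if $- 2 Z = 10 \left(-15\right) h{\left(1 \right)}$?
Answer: $-430563$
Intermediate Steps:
$h{\left(o \right)} = - \frac{1}{3}$ ($h{\left(o \right)} = - \frac{3}{0 + 9} = - \frac{3}{9} = \left(-3\right) \frac{1}{9} = - \frac{1}{3}$)
$Z = -25$ ($Z = - \frac{10 \left(-15\right) \left(- \frac{1}{3}\right)}{2} = - \frac{\left(-150\right) \left(- \frac{1}{3}\right)}{2} = \left(- \frac{1}{2}\right) 50 = -25$)
$-430538 + Z = -430538 - 25 = -430563$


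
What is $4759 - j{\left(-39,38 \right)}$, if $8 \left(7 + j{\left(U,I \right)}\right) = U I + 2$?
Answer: $4951$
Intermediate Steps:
$j{\left(U,I \right)} = - \frac{27}{4} + \frac{I U}{8}$ ($j{\left(U,I \right)} = -7 + \frac{U I + 2}{8} = -7 + \frac{I U + 2}{8} = -7 + \frac{2 + I U}{8} = -7 + \left(\frac{1}{4} + \frac{I U}{8}\right) = - \frac{27}{4} + \frac{I U}{8}$)
$4759 - j{\left(-39,38 \right)} = 4759 - \left(- \frac{27}{4} + \frac{1}{8} \cdot 38 \left(-39\right)\right) = 4759 - \left(- \frac{27}{4} - \frac{741}{4}\right) = 4759 - -192 = 4759 + 192 = 4951$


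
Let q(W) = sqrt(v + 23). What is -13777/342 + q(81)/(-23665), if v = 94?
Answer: -13777/342 - 3*sqrt(13)/23665 ≈ -40.284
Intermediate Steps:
q(W) = 3*sqrt(13) (q(W) = sqrt(94 + 23) = sqrt(117) = 3*sqrt(13))
-13777/342 + q(81)/(-23665) = -13777/342 + (3*sqrt(13))/(-23665) = -13777*1/342 + (3*sqrt(13))*(-1/23665) = -13777/342 - 3*sqrt(13)/23665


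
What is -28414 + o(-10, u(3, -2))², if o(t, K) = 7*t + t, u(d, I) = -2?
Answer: -22014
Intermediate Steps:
o(t, K) = 8*t
-28414 + o(-10, u(3, -2))² = -28414 + (8*(-10))² = -28414 + (-80)² = -28414 + 6400 = -22014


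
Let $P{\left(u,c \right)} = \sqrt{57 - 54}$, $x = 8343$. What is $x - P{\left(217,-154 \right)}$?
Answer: $8343 - \sqrt{3} \approx 8341.3$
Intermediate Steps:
$P{\left(u,c \right)} = \sqrt{3}$
$x - P{\left(217,-154 \right)} = 8343 - \sqrt{3}$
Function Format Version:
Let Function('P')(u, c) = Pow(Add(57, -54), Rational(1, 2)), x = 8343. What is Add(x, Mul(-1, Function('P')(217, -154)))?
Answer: Add(8343, Mul(-1, Pow(3, Rational(1, 2)))) ≈ 8341.3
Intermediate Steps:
Function('P')(u, c) = Pow(3, Rational(1, 2))
Add(x, Mul(-1, Function('P')(217, -154))) = Add(8343, Mul(-1, Pow(3, Rational(1, 2))))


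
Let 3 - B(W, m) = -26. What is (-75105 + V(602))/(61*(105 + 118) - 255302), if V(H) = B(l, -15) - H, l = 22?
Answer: 75678/241699 ≈ 0.31311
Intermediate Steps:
B(W, m) = 29 (B(W, m) = 3 - 1*(-26) = 3 + 26 = 29)
V(H) = 29 - H
(-75105 + V(602))/(61*(105 + 118) - 255302) = (-75105 + (29 - 1*602))/(61*(105 + 118) - 255302) = (-75105 + (29 - 602))/(61*223 - 255302) = (-75105 - 573)/(13603 - 255302) = -75678/(-241699) = -75678*(-1/241699) = 75678/241699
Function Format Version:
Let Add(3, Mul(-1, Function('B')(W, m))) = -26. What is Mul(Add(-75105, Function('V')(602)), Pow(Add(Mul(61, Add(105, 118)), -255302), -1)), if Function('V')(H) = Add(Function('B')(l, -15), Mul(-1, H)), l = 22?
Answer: Rational(75678, 241699) ≈ 0.31311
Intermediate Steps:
Function('B')(W, m) = 29 (Function('B')(W, m) = Add(3, Mul(-1, -26)) = Add(3, 26) = 29)
Function('V')(H) = Add(29, Mul(-1, H))
Mul(Add(-75105, Function('V')(602)), Pow(Add(Mul(61, Add(105, 118)), -255302), -1)) = Mul(Add(-75105, Add(29, Mul(-1, 602))), Pow(Add(Mul(61, Add(105, 118)), -255302), -1)) = Mul(Add(-75105, Add(29, -602)), Pow(Add(Mul(61, 223), -255302), -1)) = Mul(Add(-75105, -573), Pow(Add(13603, -255302), -1)) = Mul(-75678, Pow(-241699, -1)) = Mul(-75678, Rational(-1, 241699)) = Rational(75678, 241699)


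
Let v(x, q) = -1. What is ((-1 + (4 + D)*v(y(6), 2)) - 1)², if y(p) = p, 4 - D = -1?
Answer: 121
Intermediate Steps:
D = 5 (D = 4 - 1*(-1) = 4 + 1 = 5)
((-1 + (4 + D)*v(y(6), 2)) - 1)² = ((-1 + (4 + 5)*(-1)) - 1)² = ((-1 + 9*(-1)) - 1)² = ((-1 - 9) - 1)² = (-10 - 1)² = (-11)² = 121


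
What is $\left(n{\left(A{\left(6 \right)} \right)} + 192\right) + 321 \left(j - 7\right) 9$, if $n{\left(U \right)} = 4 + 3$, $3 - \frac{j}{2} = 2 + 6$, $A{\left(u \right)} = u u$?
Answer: $-48914$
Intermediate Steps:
$A{\left(u \right)} = u^{2}$
$j = -10$ ($j = 6 - 2 \left(2 + 6\right) = 6 - 16 = -10$)
$n{\left(U \right)} = 7$
$\left(n{\left(A{\left(6 \right)} \right)} + 192\right) + 321 \left(j - 7\right) 9 = \left(7 + 192\right) + 321 \left(-10 - 7\right) 9 = 199 + 321 \left(\left(-17\right) 9\right) = 199 + 321 \left(-153\right) = 199 - 49113 = -48914$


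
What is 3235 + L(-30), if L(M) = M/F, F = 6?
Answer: 3230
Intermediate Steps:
L(M) = M/6
3235 + L(-30) = 3235 + (1/6)*(-30) = 3235 - 5 = 3230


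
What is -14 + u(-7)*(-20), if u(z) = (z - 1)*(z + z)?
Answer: -2254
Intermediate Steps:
u(z) = 2*z*(-1 + z) (u(z) = (-1 + z)*(2*z) = 2*z*(-1 + z))
-14 + u(-7)*(-20) = -14 + (2*(-7)*(-1 - 7))*(-20) = -14 + (2*(-7)*(-8))*(-20) = -14 + 112*(-20) = -14 - 2240 = -2254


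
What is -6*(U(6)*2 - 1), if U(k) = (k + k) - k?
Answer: -66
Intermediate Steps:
U(k) = k (U(k) = 2*k - k = k)
-6*(U(6)*2 - 1) = -6*(6*2 - 1) = -6*(12 - 1) = -6*11 = -66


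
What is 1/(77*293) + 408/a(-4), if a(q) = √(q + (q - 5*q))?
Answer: 1/22561 + 68*√3 ≈ 117.78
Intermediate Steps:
a(q) = √3*√(-q) (a(q) = √(q - 4*q) = √(-3*q) = √3*√(-q))
1/(77*293) + 408/a(-4) = 1/(77*293) + 408/((√3*√(-1*(-4)))) = (1/77)*(1/293) + 408/((√3*√4)) = 1/22561 + 408/((√3*2)) = 1/22561 + 408/((2*√3)) = 1/22561 + 408*(√3/6) = 1/22561 + 68*√3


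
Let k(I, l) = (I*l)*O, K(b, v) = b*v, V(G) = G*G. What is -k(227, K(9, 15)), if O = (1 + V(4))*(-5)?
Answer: 2604825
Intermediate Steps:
V(G) = G²
O = -85 (O = (1 + 4²)*(-5) = (1 + 16)*(-5) = 17*(-5) = -85)
k(I, l) = -85*I*l (k(I, l) = (I*l)*(-85) = -85*I*l)
-k(227, K(9, 15)) = -(-85)*227*9*15 = -(-85)*227*135 = -1*(-2604825) = 2604825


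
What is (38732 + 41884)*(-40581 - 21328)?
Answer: -4990855944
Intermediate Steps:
(38732 + 41884)*(-40581 - 21328) = 80616*(-61909) = -4990855944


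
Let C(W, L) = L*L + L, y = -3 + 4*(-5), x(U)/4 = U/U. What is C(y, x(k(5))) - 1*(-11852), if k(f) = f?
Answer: 11872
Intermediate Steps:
x(U) = 4 (x(U) = 4*(U/U) = 4*1 = 4)
y = -23 (y = -3 - 20 = -23)
C(W, L) = L + L² (C(W, L) = L² + L = L + L²)
C(y, x(k(5))) - 1*(-11852) = 4*(1 + 4) - 1*(-11852) = 4*5 + 11852 = 20 + 11852 = 11872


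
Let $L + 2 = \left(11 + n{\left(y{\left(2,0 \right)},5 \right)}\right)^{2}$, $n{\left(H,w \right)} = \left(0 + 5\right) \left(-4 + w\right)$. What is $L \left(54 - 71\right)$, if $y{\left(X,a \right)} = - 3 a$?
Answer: $-4318$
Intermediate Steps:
$n{\left(H,w \right)} = -20 + 5 w$ ($n{\left(H,w \right)} = 5 \left(-4 + w\right) = -20 + 5 w$)
$L = 254$ ($L = -2 + \left(11 + \left(-20 + 5 \cdot 5\right)\right)^{2} = -2 + \left(11 + \left(-20 + 25\right)\right)^{2} = -2 + \left(11 + 5\right)^{2} = -2 + 16^{2} = -2 + 256 = 254$)
$L \left(54 - 71\right) = 254 \left(54 - 71\right) = 254 \left(-17\right) = -4318$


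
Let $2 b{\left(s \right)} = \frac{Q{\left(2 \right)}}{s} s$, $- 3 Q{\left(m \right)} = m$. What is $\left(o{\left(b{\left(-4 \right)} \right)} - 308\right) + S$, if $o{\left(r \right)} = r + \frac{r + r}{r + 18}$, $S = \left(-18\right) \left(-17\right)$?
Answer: $- \frac{377}{159} \approx -2.3711$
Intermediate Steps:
$Q{\left(m \right)} = - \frac{m}{3}$
$S = 306$
$b{\left(s \right)} = - \frac{1}{3}$ ($b{\left(s \right)} = \frac{\frac{\left(- \frac{1}{3}\right) 2}{s} s}{2} = \frac{\frac{1}{s} \left(- \frac{2}{3}\right) s}{2} = \frac{- \frac{2}{3 s} s}{2} = \frac{1}{2} \left(- \frac{2}{3}\right) = - \frac{1}{3}$)
$o{\left(r \right)} = r + \frac{2 r}{18 + r}$
$\left(o{\left(b{\left(-4 \right)} \right)} - 308\right) + S = \left(- \frac{20 - \frac{1}{3}}{3 \left(18 - \frac{1}{3}\right)} - 308\right) + 306 = \left(\left(- \frac{1}{3}\right) \frac{1}{\frac{53}{3}} \cdot \frac{59}{3} - 308\right) + 306 = \left(\left(- \frac{1}{3}\right) \frac{3}{53} \cdot \frac{59}{3} - 308\right) + 306 = \left(- \frac{59}{159} - 308\right) + 306 = - \frac{49031}{159} + 306 = - \frac{377}{159}$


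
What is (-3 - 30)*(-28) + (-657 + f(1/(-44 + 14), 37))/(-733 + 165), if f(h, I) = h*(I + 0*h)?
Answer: 15764707/17040 ≈ 925.16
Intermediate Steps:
f(h, I) = I*h (f(h, I) = h*(I + 0) = h*I = I*h)
(-3 - 30)*(-28) + (-657 + f(1/(-44 + 14), 37))/(-733 + 165) = (-3 - 30)*(-28) + (-657 + 37/(-44 + 14))/(-733 + 165) = -33*(-28) + (-657 + 37/(-30))/(-568) = 924 + (-657 + 37*(-1/30))*(-1/568) = 924 + (-657 - 37/30)*(-1/568) = 924 - 19747/30*(-1/568) = 924 + 19747/17040 = 15764707/17040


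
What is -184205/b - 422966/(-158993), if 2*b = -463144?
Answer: 24175259/6995692 ≈ 3.4557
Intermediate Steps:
b = -231572 (b = (½)*(-463144) = -231572)
-184205/b - 422966/(-158993) = -184205/(-231572) - 422966/(-158993) = -184205*(-1/231572) - 422966*(-1/158993) = 35/44 + 422966/158993 = 24175259/6995692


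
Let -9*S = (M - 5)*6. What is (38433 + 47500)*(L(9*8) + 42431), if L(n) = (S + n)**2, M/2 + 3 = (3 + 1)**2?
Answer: 3935301735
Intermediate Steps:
M = 26 (M = -6 + 2*(3 + 1)**2 = -6 + 2*4**2 = -6 + 2*16 = -6 + 32 = 26)
S = -14 (S = -(26 - 5)*6/9 = -7*6/3 = -1/9*126 = -14)
L(n) = (-14 + n)**2
(38433 + 47500)*(L(9*8) + 42431) = (38433 + 47500)*((-14 + 9*8)**2 + 42431) = 85933*((-14 + 72)**2 + 42431) = 85933*(58**2 + 42431) = 85933*(3364 + 42431) = 85933*45795 = 3935301735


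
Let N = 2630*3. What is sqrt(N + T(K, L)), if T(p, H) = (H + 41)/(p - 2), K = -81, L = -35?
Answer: 4*sqrt(3397107)/83 ≈ 88.825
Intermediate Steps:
N = 7890
T(p, H) = (41 + H)/(-2 + p)
sqrt(N + T(K, L)) = sqrt(7890 + (41 - 35)/(-2 - 81)) = sqrt(7890 + 6/(-83)) = sqrt(7890 - 1/83*6) = sqrt(7890 - 6/83) = sqrt(654864/83) = 4*sqrt(3397107)/83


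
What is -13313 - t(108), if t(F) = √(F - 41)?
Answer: -13313 - √67 ≈ -13321.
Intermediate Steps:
t(F) = √(-41 + F)
-13313 - t(108) = -13313 - √(-41 + 108) = -13313 - √67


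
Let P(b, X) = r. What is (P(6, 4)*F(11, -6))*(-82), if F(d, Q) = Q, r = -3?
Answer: -1476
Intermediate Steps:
P(b, X) = -3
(P(6, 4)*F(11, -6))*(-82) = -3*(-6)*(-82) = 18*(-82) = -1476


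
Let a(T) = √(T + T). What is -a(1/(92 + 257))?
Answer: -√698/349 ≈ -0.075701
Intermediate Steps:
a(T) = √2*√T (a(T) = √(2*T) = √2*√T)
-a(1/(92 + 257)) = -√2*√(1/(92 + 257)) = -√2*√(1/349) = -√2*√349/349 = -√698/349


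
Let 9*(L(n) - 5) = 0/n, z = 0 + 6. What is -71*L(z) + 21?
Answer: -334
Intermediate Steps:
z = 6
L(n) = 5 (L(n) = 5 + (0/n)/9 = 5 + (1/9)*0 = 5 + 0 = 5)
-71*L(z) + 21 = -71*5 + 21 = -355 + 21 = -334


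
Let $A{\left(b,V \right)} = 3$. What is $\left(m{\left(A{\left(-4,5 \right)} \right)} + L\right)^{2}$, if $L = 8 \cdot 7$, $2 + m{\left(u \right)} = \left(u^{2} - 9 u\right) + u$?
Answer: $1521$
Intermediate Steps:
$m{\left(u \right)} = -2 + u^{2} - 8 u$ ($m{\left(u \right)} = -2 + \left(\left(u^{2} - 9 u\right) + u\right) = -2 + \left(u^{2} - 8 u\right) = -2 + u^{2} - 8 u$)
$L = 56$
$\left(m{\left(A{\left(-4,5 \right)} \right)} + L\right)^{2} = \left(\left(-2 + 3^{2} - 24\right) + 56\right)^{2} = \left(\left(-2 + 9 - 24\right) + 56\right)^{2} = \left(-17 + 56\right)^{2} = 39^{2} = 1521$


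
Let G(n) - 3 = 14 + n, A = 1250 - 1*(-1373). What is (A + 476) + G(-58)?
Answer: 3058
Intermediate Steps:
A = 2623 (A = 1250 + 1373 = 2623)
G(n) = 17 + n (G(n) = 3 + (14 + n) = 17 + n)
(A + 476) + G(-58) = (2623 + 476) + (17 - 58) = 3099 - 41 = 3058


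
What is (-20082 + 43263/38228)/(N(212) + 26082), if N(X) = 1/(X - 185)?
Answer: -1090873089/1416880580 ≈ -0.76991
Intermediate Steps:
N(X) = 1/(-185 + X)
(-20082 + 43263/38228)/(N(212) + 26082) = (-20082 + 43263/38228)/(1/(-185 + 212) + 26082) = (-20082 + 43263*(1/38228))/(1/27 + 26082) = (-20082 + 2277/2012)/(1/27 + 26082) = -40402707/(2012*704215/27) = -40402707/2012*27/704215 = -1090873089/1416880580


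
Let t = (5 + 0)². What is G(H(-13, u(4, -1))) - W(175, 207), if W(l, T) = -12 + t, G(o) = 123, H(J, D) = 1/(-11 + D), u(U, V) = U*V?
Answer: 110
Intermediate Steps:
t = 25 (t = 5² = 25)
W(l, T) = 13 (W(l, T) = -12 + 25 = 13)
G(H(-13, u(4, -1))) - W(175, 207) = 123 - 1*13 = 123 - 13 = 110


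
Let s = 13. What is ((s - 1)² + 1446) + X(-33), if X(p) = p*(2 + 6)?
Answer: 1326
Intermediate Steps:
X(p) = 8*p (X(p) = p*8 = 8*p)
((s - 1)² + 1446) + X(-33) = ((13 - 1)² + 1446) + 8*(-33) = (12² + 1446) - 264 = (144 + 1446) - 264 = 1590 - 264 = 1326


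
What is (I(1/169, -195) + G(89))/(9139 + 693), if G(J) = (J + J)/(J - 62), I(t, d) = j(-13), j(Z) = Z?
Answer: -173/265464 ≈ -0.00065169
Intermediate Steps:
I(t, d) = -13
G(J) = 2*J/(-62 + J) (G(J) = (2*J)/(-62 + J) = 2*J/(-62 + J))
(I(1/169, -195) + G(89))/(9139 + 693) = (-13 + 2*89/(-62 + 89))/(9139 + 693) = (-13 + 2*89/27)/9832 = (-13 + 2*89*(1/27))*(1/9832) = (-13 + 178/27)*(1/9832) = -173/27*1/9832 = -173/265464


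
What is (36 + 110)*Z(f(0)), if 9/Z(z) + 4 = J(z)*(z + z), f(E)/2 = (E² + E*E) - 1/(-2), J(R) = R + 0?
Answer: -657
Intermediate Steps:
J(R) = R
f(E) = 1 + 4*E² (f(E) = 2*((E² + E*E) - 1/(-2)) = 2*((E² + E²) - 1*(-½)) = 2*(2*E² + ½) = 2*(½ + 2*E²) = 1 + 4*E²)
Z(z) = 9/(-4 + 2*z²) (Z(z) = 9/(-4 + z*(z + z)) = 9/(-4 + z*(2*z)) = 9/(-4 + 2*z²))
(36 + 110)*Z(f(0)) = (36 + 110)*(9/(2*(-2 + (1 + 4*0²)²))) = 146*(9/(2*(-2 + (1 + 4*0)²))) = 146*(9/(2*(-2 + (1 + 0)²))) = 146*(9/(2*(-2 + 1²))) = 146*(9/(2*(-2 + 1))) = 146*((9/2)/(-1)) = 146*((9/2)*(-1)) = 146*(-9/2) = -657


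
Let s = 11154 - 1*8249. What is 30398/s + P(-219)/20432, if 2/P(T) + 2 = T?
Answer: 68630656023/6558723080 ≈ 10.464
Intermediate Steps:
P(T) = 2/(-2 + T)
s = 2905 (s = 11154 - 8249 = 2905)
30398/s + P(-219)/20432 = 30398/2905 + (2/(-2 - 219))/20432 = 30398*(1/2905) + (2/(-221))*(1/20432) = 30398/2905 + (2*(-1/221))*(1/20432) = 30398/2905 - 2/221*1/20432 = 30398/2905 - 1/2257736 = 68630656023/6558723080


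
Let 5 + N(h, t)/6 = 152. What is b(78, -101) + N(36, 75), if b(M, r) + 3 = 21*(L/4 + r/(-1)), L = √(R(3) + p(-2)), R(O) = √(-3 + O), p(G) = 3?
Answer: 3000 + 21*√3/4 ≈ 3009.1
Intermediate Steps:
N(h, t) = 882 (N(h, t) = -30 + 6*152 = -30 + 912 = 882)
L = √3 (L = √(√(-3 + 3) + 3) = √(√0 + 3) = √(0 + 3) = √3 ≈ 1.7320)
b(M, r) = -3 - 21*r + 21*√3/4 (b(M, r) = -3 + 21*(√3/4 + r/(-1)) = -3 + 21*(√3*(¼) + r*(-1)) = -3 + 21*(√3/4 - r) = -3 + 21*(-r + √3/4) = -3 + (-21*r + 21*√3/4) = -3 - 21*r + 21*√3/4)
b(78, -101) + N(36, 75) = (-3 - 21*(-101) + 21*√3/4) + 882 = (-3 + 2121 + 21*√3/4) + 882 = (2118 + 21*√3/4) + 882 = 3000 + 21*√3/4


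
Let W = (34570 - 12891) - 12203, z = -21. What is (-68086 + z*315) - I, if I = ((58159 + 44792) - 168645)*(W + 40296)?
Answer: 3269647067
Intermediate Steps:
W = 9476 (W = 21679 - 12203 = 9476)
I = -3269721768 (I = ((58159 + 44792) - 168645)*(9476 + 40296) = (102951 - 168645)*49772 = -65694*49772 = -3269721768)
(-68086 + z*315) - I = (-68086 - 21*315) - 1*(-3269721768) = (-68086 - 6615) + 3269721768 = -74701 + 3269721768 = 3269647067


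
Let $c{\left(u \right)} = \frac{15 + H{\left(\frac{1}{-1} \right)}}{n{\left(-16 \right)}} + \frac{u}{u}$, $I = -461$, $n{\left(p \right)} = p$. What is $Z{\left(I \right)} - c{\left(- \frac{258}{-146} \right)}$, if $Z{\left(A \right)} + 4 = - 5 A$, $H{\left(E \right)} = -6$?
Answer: $\frac{36809}{16} \approx 2300.6$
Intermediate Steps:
$c{\left(u \right)} = \frac{7}{16}$ ($c{\left(u \right)} = \frac{15 - 6}{-16} + \frac{u}{u} = 9 \left(- \frac{1}{16}\right) + 1 = - \frac{9}{16} + 1 = \frac{7}{16}$)
$Z{\left(A \right)} = -4 - 5 A$
$Z{\left(I \right)} - c{\left(- \frac{258}{-146} \right)} = \left(-4 - -2305\right) - \frac{7}{16} = \left(-4 + 2305\right) - \frac{7}{16} = 2301 - \frac{7}{16} = \frac{36809}{16}$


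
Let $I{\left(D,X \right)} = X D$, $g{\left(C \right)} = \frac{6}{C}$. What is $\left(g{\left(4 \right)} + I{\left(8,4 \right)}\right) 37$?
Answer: $\frac{2479}{2} \approx 1239.5$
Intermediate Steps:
$I{\left(D,X \right)} = D X$
$\left(g{\left(4 \right)} + I{\left(8,4 \right)}\right) 37 = \left(\frac{6}{4} + 8 \cdot 4\right) 37 = \left(6 \cdot \frac{1}{4} + 32\right) 37 = \left(\frac{3}{2} + 32\right) 37 = \frac{67}{2} \cdot 37 = \frac{2479}{2}$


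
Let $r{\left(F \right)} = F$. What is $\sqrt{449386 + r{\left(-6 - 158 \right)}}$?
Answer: $\sqrt{449222} \approx 670.24$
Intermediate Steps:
$\sqrt{449386 + r{\left(-6 - 158 \right)}} = \sqrt{449386 - 164} = \sqrt{449222}$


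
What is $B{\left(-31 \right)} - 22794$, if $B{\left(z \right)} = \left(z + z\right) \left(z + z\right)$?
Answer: $-18950$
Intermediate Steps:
$B{\left(z \right)} = 4 z^{2}$ ($B{\left(z \right)} = 2 z 2 z = 4 z^{2}$)
$B{\left(-31 \right)} - 22794 = 4 \left(-31\right)^{2} - 22794 = 4 \cdot 961 - 22794 = 3844 - 22794 = -18950$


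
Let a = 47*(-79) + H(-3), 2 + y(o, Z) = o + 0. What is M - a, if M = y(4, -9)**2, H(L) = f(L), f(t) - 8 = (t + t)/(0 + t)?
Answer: 3707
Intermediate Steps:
f(t) = 10 (f(t) = 8 + (t + t)/(0 + t) = 8 + (2*t)/t = 8 + 2 = 10)
y(o, Z) = -2 + o (y(o, Z) = -2 + (o + 0) = -2 + o)
H(L) = 10
a = -3703 (a = 47*(-79) + 10 = -3713 + 10 = -3703)
M = 4 (M = (-2 + 4)**2 = 2**2 = 4)
M - a = 4 - 1*(-3703) = 4 + 3703 = 3707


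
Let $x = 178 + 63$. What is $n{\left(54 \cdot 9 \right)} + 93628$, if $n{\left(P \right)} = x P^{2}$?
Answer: $57016864$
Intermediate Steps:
$x = 241$
$n{\left(P \right)} = 241 P^{2}$
$n{\left(54 \cdot 9 \right)} + 93628 = 241 \left(54 \cdot 9\right)^{2} + 93628 = 241 \cdot 486^{2} + 93628 = 241 \cdot 236196 + 93628 = 56923236 + 93628 = 57016864$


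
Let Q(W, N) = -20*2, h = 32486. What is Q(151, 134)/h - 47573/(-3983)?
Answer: 772648579/64695869 ≈ 11.943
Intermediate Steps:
Q(W, N) = -40
Q(151, 134)/h - 47573/(-3983) = -40/32486 - 47573/(-3983) = -40*1/32486 - 47573*(-1/3983) = -20/16243 + 47573/3983 = 772648579/64695869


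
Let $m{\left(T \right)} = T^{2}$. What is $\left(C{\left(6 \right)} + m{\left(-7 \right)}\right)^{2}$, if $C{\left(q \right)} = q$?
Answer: $3025$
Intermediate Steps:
$\left(C{\left(6 \right)} + m{\left(-7 \right)}\right)^{2} = \left(6 + \left(-7\right)^{2}\right)^{2} = \left(6 + 49\right)^{2} = 55^{2} = 3025$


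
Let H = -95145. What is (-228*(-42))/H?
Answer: -3192/31715 ≈ -0.10065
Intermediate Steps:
(-228*(-42))/H = -228*(-42)/(-95145) = 9576*(-1/95145) = -3192/31715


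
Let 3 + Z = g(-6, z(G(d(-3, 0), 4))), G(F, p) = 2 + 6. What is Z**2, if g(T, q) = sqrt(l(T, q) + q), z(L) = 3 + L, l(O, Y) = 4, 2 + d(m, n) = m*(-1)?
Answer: (3 - sqrt(15))**2 ≈ 0.76210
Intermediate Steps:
d(m, n) = -2 - m (d(m, n) = -2 + m*(-1) = -2 - m)
G(F, p) = 8
g(T, q) = sqrt(4 + q)
Z = -3 + sqrt(15) (Z = -3 + sqrt(4 + (3 + 8)) = -3 + sqrt(4 + 11) = -3 + sqrt(15) ≈ 0.87298)
Z**2 = (-3 + sqrt(15))**2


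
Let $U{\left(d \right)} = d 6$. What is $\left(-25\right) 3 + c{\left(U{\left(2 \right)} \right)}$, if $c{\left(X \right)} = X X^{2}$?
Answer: $1653$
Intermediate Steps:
$U{\left(d \right)} = 6 d$
$c{\left(X \right)} = X^{3}$
$\left(-25\right) 3 + c{\left(U{\left(2 \right)} \right)} = \left(-25\right) 3 + \left(6 \cdot 2\right)^{3} = -75 + 12^{3} = -75 + 1728 = 1653$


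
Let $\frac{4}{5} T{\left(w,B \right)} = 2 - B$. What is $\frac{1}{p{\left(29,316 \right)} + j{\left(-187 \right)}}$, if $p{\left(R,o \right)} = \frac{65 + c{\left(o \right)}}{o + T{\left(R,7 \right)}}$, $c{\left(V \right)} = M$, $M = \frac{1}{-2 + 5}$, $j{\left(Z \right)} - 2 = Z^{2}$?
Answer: $\frac{531}{18569713} \approx 2.8595 \cdot 10^{-5}$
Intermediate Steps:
$T{\left(w,B \right)} = \frac{5}{2} - \frac{5 B}{4}$ ($T{\left(w,B \right)} = \frac{5 \left(2 - B\right)}{4} = \frac{5}{2} - \frac{5 B}{4}$)
$j{\left(Z \right)} = 2 + Z^{2}$
$M = \frac{1}{3} \approx 0.33333$
$c{\left(V \right)} = \frac{1}{3}$
$p{\left(R,o \right)} = \frac{196}{3 \left(- \frac{25}{4} + o\right)}$ ($p{\left(R,o \right)} = \frac{65 + \frac{1}{3}}{o + \left(\frac{5}{2} - \frac{35}{4}\right)} = \frac{196}{3 \left(o + \left(\frac{5}{2} - \frac{35}{4}\right)\right)} = \frac{196}{3 \left(o - \frac{25}{4}\right)} = \frac{196}{3 \left(- \frac{25}{4} + o\right)}$)
$\frac{1}{p{\left(29,316 \right)} + j{\left(-187 \right)}} = \frac{1}{\frac{784}{3 \left(-25 + 4 \cdot 316\right)} + \left(2 + \left(-187\right)^{2}\right)} = \frac{1}{\frac{784}{3 \left(-25 + 1264\right)} + \left(2 + 34969\right)} = \frac{1}{\frac{784}{3 \cdot 1239} + 34971} = \frac{1}{\frac{784}{3} \cdot \frac{1}{1239} + 34971} = \frac{1}{\frac{112}{531} + 34971} = \frac{1}{\frac{18569713}{531}} = \frac{531}{18569713}$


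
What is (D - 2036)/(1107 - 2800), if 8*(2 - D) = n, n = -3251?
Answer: 13021/13544 ≈ 0.96138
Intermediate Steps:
D = 3267/8 (D = 2 - 1/8*(-3251) = 2 + 3251/8 = 3267/8 ≈ 408.38)
(D - 2036)/(1107 - 2800) = (3267/8 - 2036)/(1107 - 2800) = -13021/8/(-1693) = -13021/8*(-1/1693) = 13021/13544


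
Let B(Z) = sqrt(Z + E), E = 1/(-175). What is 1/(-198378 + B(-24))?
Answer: -34716150/6886920408901 - 5*I*sqrt(29407)/6886920408901 ≈ -5.0409e-6 - 1.245e-10*I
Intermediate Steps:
E = -1/175 ≈ -0.0057143
B(Z) = sqrt(-1/175 + Z) (B(Z) = sqrt(Z - 1/175) = sqrt(-1/175 + Z))
1/(-198378 + B(-24)) = 1/(-198378 + sqrt(-7 + 1225*(-24))/35) = 1/(-198378 + sqrt(-7 - 29400)/35) = 1/(-198378 + sqrt(-29407)/35) = 1/(-198378 + (I*sqrt(29407))/35) = 1/(-198378 + I*sqrt(29407)/35)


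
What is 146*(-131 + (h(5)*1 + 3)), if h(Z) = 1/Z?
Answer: -93294/5 ≈ -18659.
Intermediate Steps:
h(Z) = 1/Z
146*(-131 + (h(5)*1 + 3)) = 146*(-131 + (1/5 + 3)) = 146*(-131 + ((⅕)*1 + 3)) = 146*(-131 + (⅕ + 3)) = 146*(-131 + 16/5) = 146*(-639/5) = -93294/5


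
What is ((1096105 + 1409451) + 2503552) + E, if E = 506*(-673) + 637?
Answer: 4669207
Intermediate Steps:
E = -339901 (E = -340538 + 637 = -339901)
((1096105 + 1409451) + 2503552) + E = ((1096105 + 1409451) + 2503552) - 339901 = (2505556 + 2503552) - 339901 = 5009108 - 339901 = 4669207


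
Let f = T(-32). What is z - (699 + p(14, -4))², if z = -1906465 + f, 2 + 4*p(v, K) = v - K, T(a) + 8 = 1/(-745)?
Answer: -1788508091/745 ≈ -2.4007e+6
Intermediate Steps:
T(a) = -5961/745 (T(a) = -8 + 1/(-745) = -8 - 1/745 = -5961/745)
f = -5961/745 ≈ -8.0013
p(v, K) = -½ - K/4 + v/4 (p(v, K) = -½ + (v - K)/4 = -½ + (-K/4 + v/4) = -½ - K/4 + v/4)
z = -1420322386/745 (z = -1906465 - 5961/745 = -1420322386/745 ≈ -1.9065e+6)
z - (699 + p(14, -4))² = -1420322386/745 - (699 + (-½ - ¼*(-4) + (¼)*14))² = -1420322386/745 - (699 + (-½ + 1 + 7/2))² = -1420322386/745 - (699 + 4)² = -1420322386/745 - 1*703² = -1420322386/745 - 1*494209 = -1420322386/745 - 494209 = -1788508091/745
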